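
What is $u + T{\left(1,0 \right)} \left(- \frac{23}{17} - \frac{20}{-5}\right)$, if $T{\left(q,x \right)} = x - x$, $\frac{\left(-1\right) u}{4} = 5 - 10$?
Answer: $20$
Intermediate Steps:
$u = 20$ ($u = - 4 \left(5 - 10\right) = \left(-4\right) \left(-5\right) = 20$)
$T{\left(q,x \right)} = 0$
$u + T{\left(1,0 \right)} \left(- \frac{23}{17} - \frac{20}{-5}\right) = 20 + 0 \left(- \frac{23}{17} - \frac{20}{-5}\right) = 20 + 0 \left(\left(-23\right) \frac{1}{17} - -4\right) = 20 + 0 \left(- \frac{23}{17} + 4\right) = 20 + 0 \cdot \frac{45}{17} = 20 + 0 = 20$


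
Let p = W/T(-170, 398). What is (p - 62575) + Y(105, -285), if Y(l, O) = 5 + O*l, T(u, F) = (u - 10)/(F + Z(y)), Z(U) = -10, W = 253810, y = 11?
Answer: -5756369/9 ≈ -6.3960e+5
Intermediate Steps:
T(u, F) = (-10 + u)/(-10 + F) (T(u, F) = (u - 10)/(F - 10) = (-10 + u)/(-10 + F))
p = -4923914/9 (p = 253810/(((-10 - 170)/(-10 + 398))) = 253810/((-180/388)) = 253810/(((1/388)*(-180))) = 253810/(-45/97) = 253810*(-97/45) = -4923914/9 ≈ -5.4710e+5)
(p - 62575) + Y(105, -285) = (-4923914/9 - 62575) + (5 - 285*105) = -5487089/9 + (5 - 29925) = -5487089/9 - 29920 = -5756369/9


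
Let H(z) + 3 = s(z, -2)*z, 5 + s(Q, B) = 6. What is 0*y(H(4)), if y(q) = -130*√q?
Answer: 0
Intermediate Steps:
s(Q, B) = 1 (s(Q, B) = -5 + 6 = 1)
H(z) = -3 + z (H(z) = -3 + 1*z = -3 + z)
0*y(H(4)) = 0*(-130*√(-3 + 4)) = 0*(-130*√1) = 0*(-130*1) = 0*(-130) = 0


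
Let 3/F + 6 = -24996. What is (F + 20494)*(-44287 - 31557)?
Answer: -6476963644390/4167 ≈ -1.5543e+9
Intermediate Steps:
F = -1/8334 (F = 3/(-6 - 24996) = 3/(-25002) = 3*(-1/25002) = -1/8334 ≈ -0.00011999)
(F + 20494)*(-44287 - 31557) = (-1/8334 + 20494)*(-44287 - 31557) = (170796995/8334)*(-75844) = -6476963644390/4167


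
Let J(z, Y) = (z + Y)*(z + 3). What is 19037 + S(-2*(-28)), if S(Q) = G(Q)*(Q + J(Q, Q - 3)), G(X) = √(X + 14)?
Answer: 19037 + 6487*√70 ≈ 73311.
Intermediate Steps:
J(z, Y) = (3 + z)*(Y + z) (J(z, Y) = (Y + z)*(3 + z) = (3 + z)*(Y + z))
G(X) = √(14 + X)
S(Q) = √(14 + Q)*(-9 + Q² + 7*Q + Q*(-3 + Q)) (S(Q) = √(14 + Q)*(Q + (Q² + 3*(Q - 3) + 3*Q + (Q - 3)*Q)) = √(14 + Q)*(Q + (Q² + 3*(-3 + Q) + 3*Q + (-3 + Q)*Q)) = √(14 + Q)*(Q + (Q² + (-9 + 3*Q) + 3*Q + Q*(-3 + Q))) = √(14 + Q)*(Q + (-9 + Q² + 6*Q + Q*(-3 + Q))) = √(14 + Q)*(-9 + Q² + 7*Q + Q*(-3 + Q)))
19037 + S(-2*(-28)) = 19037 + √(14 - 2*(-28))*(-9 + 2*(-2*(-28))² + 4*(-2*(-28))) = 19037 + √(14 + 56)*(-9 + 2*56² + 4*56) = 19037 + √70*(-9 + 2*3136 + 224) = 19037 + √70*(-9 + 6272 + 224) = 19037 + √70*6487 = 19037 + 6487*√70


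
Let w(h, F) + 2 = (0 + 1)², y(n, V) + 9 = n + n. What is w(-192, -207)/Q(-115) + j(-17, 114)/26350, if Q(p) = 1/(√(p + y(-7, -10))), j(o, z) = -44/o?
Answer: 22/223975 - I*√138 ≈ 9.8225e-5 - 11.747*I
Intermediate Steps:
y(n, V) = -9 + 2*n (y(n, V) = -9 + (n + n) = -9 + 2*n)
w(h, F) = -1 (w(h, F) = -2 + (0 + 1)² = -2 + 1² = -2 + 1 = -1)
Q(p) = (-23 + p)^(-½) (Q(p) = 1/(√(p + (-9 + 2*(-7)))) = 1/(√(p + (-9 - 14))) = 1/(√(p - 23)) = 1/(√(-23 + p)) = (-23 + p)^(-½))
w(-192, -207)/Q(-115) + j(-17, 114)/26350 = -1/((-23 - 115)^(-½)) - 44/(-17)/26350 = -1/((-138)^(-½)) - 44*(-1/17)*(1/26350) = -1/((-I*√138/138)) + (44/17)*(1/26350) = -I*√138 + 22/223975 = 22/223975 - I*√138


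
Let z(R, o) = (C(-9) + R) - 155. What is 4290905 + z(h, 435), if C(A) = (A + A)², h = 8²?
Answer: 4291138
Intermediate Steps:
h = 64
C(A) = 4*A² (C(A) = (2*A)² = 4*A²)
z(R, o) = 169 + R (z(R, o) = (4*(-9)² + R) - 155 = (4*81 + R) - 155 = (324 + R) - 155 = 169 + R)
4290905 + z(h, 435) = 4290905 + (169 + 64) = 4290905 + 233 = 4291138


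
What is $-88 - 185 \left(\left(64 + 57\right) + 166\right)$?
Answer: $-53183$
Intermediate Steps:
$-88 - 185 \left(\left(64 + 57\right) + 166\right) = -88 - 185 \left(121 + 166\right) = -88 - 53095 = -53183$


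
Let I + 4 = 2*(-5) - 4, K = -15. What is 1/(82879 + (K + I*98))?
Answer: 1/81100 ≈ 1.2330e-5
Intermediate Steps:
I = -18 (I = -4 + (2*(-5) - 4) = -4 + (-10 - 4) = -4 - 14 = -18)
1/(82879 + (K + I*98)) = 1/(82879 + (-15 - 18*98)) = 1/(82879 + (-15 - 1764)) = 1/(82879 - 1779) = 1/81100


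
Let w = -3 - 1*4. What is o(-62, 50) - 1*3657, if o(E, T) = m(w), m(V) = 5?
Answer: -3652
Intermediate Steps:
w = -7 (w = -3 - 4 = -7)
o(E, T) = 5
o(-62, 50) - 1*3657 = 5 - 1*3657 = 5 - 3657 = -3652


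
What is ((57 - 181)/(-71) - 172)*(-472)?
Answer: 5705536/71 ≈ 80360.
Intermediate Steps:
((57 - 181)/(-71) - 172)*(-472) = (-124*(-1/71) - 172)*(-472) = (124/71 - 172)*(-472) = -12088/71*(-472) = 5705536/71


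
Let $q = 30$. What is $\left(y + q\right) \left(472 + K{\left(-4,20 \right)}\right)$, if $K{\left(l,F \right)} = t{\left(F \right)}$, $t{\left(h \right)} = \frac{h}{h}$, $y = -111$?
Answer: $-38313$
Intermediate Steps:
$t{\left(h \right)} = 1$
$K{\left(l,F \right)} = 1$
$\left(y + q\right) \left(472 + K{\left(-4,20 \right)}\right) = \left(-111 + 30\right) \left(472 + 1\right) = \left(-81\right) 473 = -38313$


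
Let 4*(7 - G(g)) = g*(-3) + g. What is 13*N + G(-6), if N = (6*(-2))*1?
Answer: -152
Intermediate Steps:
G(g) = 7 + g/2 (G(g) = 7 - (g*(-3) + g)/4 = 7 - (-3*g + g)/4 = 7 - (-1)*g/2 = 7 + g/2)
N = -12 (N = -12*1 = -12)
13*N + G(-6) = 13*(-12) + (7 + (½)*(-6)) = -156 + (7 - 3) = -156 + 4 = -152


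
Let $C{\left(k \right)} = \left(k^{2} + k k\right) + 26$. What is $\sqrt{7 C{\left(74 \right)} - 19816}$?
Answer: $\sqrt{57030} \approx 238.81$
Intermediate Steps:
$C{\left(k \right)} = 26 + 2 k^{2}$ ($C{\left(k \right)} = \left(k^{2} + k^{2}\right) + 26 = 2 k^{2} + 26 = 26 + 2 k^{2}$)
$\sqrt{7 C{\left(74 \right)} - 19816} = \sqrt{7 \left(26 + 2 \cdot 74^{2}\right) - 19816} = \sqrt{7 \left(26 + 2 \cdot 5476\right) - 19816} = \sqrt{7 \left(26 + 10952\right) - 19816} = \sqrt{7 \cdot 10978 - 19816} = \sqrt{76846 - 19816} = \sqrt{57030}$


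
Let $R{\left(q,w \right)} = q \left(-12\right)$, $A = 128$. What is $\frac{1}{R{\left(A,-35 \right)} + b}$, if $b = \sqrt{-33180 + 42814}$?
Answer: $- \frac{768}{1174831} - \frac{\sqrt{9634}}{2349662} \approx -0.00069548$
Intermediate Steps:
$R{\left(q,w \right)} = - 12 q$
$b = \sqrt{9634} \approx 98.153$
$\frac{1}{R{\left(A,-35 \right)} + b} = \frac{1}{\left(-12\right) 128 + \sqrt{9634}} = \frac{1}{-1536 + \sqrt{9634}}$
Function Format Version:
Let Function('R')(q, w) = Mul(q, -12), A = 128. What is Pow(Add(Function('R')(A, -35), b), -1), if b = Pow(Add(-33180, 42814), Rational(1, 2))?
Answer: Add(Rational(-768, 1174831), Mul(Rational(-1, 2349662), Pow(9634, Rational(1, 2)))) ≈ -0.00069548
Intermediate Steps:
Function('R')(q, w) = Mul(-12, q)
b = Pow(9634, Rational(1, 2)) ≈ 98.153
Pow(Add(Function('R')(A, -35), b), -1) = Pow(Add(Mul(-12, 128), Pow(9634, Rational(1, 2))), -1) = Pow(Add(-1536, Pow(9634, Rational(1, 2))), -1)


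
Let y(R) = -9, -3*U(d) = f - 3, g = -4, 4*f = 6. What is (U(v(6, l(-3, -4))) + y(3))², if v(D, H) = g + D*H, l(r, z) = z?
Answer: 289/4 ≈ 72.250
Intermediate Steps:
f = 3/2 (f = (¼)*6 = 3/2 ≈ 1.5000)
v(D, H) = -4 + D*H
U(d) = ½ (U(d) = -(3/2 - 3)/3 = -⅓*(-3/2) = ½)
(U(v(6, l(-3, -4))) + y(3))² = (½ - 9)² = (-17/2)² = 289/4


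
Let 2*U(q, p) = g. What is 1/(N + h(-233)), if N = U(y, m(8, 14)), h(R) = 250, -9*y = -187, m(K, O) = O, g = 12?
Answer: 1/256 ≈ 0.0039063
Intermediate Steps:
y = 187/9 (y = -⅑*(-187) = 187/9 ≈ 20.778)
U(q, p) = 6 (U(q, p) = (½)*12 = 6)
N = 6
1/(N + h(-233)) = 1/(6 + 250) = 1/256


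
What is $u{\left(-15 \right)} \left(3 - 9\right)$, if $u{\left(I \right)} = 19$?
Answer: $-114$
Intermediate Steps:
$u{\left(-15 \right)} \left(3 - 9\right) = 19 \left(3 - 9\right) = 19 \left(-6\right) = -114$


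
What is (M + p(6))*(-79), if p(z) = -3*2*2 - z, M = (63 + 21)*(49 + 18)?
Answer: -443190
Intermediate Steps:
M = 5628 (M = 84*67 = 5628)
p(z) = -12 - z (p(z) = -6*2 - z = -12 - z)
(M + p(6))*(-79) = (5628 + (-12 - 1*6))*(-79) = (5628 + (-12 - 6))*(-79) = (5628 - 18)*(-79) = 5610*(-79) = -443190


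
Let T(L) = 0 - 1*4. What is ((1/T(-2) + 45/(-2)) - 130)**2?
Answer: 373321/16 ≈ 23333.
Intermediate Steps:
T(L) = -4 (T(L) = 0 - 4 = -4)
((1/T(-2) + 45/(-2)) - 130)**2 = ((1/(-4) + 45/(-2)) - 130)**2 = ((1*(-1/4) + 45*(-1/2)) - 130)**2 = ((-1/4 - 45/2) - 130)**2 = (-91/4 - 130)**2 = (-611/4)**2 = 373321/16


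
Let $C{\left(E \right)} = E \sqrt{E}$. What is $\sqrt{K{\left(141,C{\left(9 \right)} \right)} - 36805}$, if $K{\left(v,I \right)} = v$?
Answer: $2 i \sqrt{9166} \approx 191.48 i$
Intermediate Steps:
$C{\left(E \right)} = E^{\frac{3}{2}}$
$\sqrt{K{\left(141,C{\left(9 \right)} \right)} - 36805} = \sqrt{141 - 36805} = \sqrt{-36664} = 2 i \sqrt{9166}$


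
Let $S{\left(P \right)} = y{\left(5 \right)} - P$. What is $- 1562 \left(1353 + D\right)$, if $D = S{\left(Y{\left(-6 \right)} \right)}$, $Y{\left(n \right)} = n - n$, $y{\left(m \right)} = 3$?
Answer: $-2118072$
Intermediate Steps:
$Y{\left(n \right)} = 0$
$S{\left(P \right)} = 3 - P$
$D = 3$ ($D = 3 - 0 = 3 + 0 = 3$)
$- 1562 \left(1353 + D\right) = - 1562 \left(1353 + 3\right) = \left(-1562\right) 1356 = -2118072$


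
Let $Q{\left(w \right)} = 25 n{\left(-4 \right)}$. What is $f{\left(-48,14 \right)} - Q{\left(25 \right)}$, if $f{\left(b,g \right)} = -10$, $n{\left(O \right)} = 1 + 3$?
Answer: $-110$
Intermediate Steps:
$n{\left(O \right)} = 4$
$Q{\left(w \right)} = 100$ ($Q{\left(w \right)} = 25 \cdot 4 = 100$)
$f{\left(-48,14 \right)} - Q{\left(25 \right)} = -10 - 100 = -110$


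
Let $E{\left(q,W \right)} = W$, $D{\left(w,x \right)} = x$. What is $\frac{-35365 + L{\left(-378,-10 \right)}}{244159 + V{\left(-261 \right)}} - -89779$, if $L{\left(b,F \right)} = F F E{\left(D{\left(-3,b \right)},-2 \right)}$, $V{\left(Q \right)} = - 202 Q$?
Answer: $\frac{26653643734}{296881} \approx 89779.0$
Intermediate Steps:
$L{\left(b,F \right)} = - 2 F^{2}$ ($L{\left(b,F \right)} = F F \left(-2\right) = F^{2} \left(-2\right) = - 2 F^{2}$)
$\frac{-35365 + L{\left(-378,-10 \right)}}{244159 + V{\left(-261 \right)}} - -89779 = \frac{-35365 - 2 \left(-10\right)^{2}}{244159 - -52722} - -89779 = \frac{-35365 - 200}{244159 + 52722} + 89779 = \frac{-35365 - 200}{296881} + 89779 = \left(-35565\right) \frac{1}{296881} + 89779 = - \frac{35565}{296881} + 89779 = \frac{26653643734}{296881}$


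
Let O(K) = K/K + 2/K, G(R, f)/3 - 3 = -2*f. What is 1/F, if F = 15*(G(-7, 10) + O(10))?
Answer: -1/747 ≈ -0.0013387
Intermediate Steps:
G(R, f) = 9 - 6*f (G(R, f) = 9 + 3*(-2*f) = 9 - 6*f)
O(K) = 1 + 2/K
F = -747 (F = 15*((9 - 6*10) + (2 + 10)/10) = 15*((9 - 60) + (⅒)*12) = 15*(-51 + 6/5) = 15*(-249/5) = -747)
1/F = 1/(-747) = -1/747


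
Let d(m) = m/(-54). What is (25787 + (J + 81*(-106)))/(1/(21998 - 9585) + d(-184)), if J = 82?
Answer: 5792414733/1142023 ≈ 5072.1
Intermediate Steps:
d(m) = -m/54 (d(m) = m*(-1/54) = -m/54)
(25787 + (J + 81*(-106)))/(1/(21998 - 9585) + d(-184)) = (25787 + (82 + 81*(-106)))/(1/(21998 - 9585) - 1/54*(-184)) = (25787 + (82 - 8586))/(1/12413 + 92/27) = (25787 - 8504)/(1/12413 + 92/27) = 17283/(1142023/335151) = 17283*(335151/1142023) = 5792414733/1142023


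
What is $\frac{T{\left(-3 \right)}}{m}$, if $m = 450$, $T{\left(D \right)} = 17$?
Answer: $\frac{17}{450} \approx 0.037778$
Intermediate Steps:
$\frac{T{\left(-3 \right)}}{m} = \frac{17}{450}$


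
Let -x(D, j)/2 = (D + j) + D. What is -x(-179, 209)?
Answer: -298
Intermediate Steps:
x(D, j) = -4*D - 2*j (x(D, j) = -2*((D + j) + D) = -2*(j + 2*D) = -4*D - 2*j)
-x(-179, 209) = -(-4*(-179) - 2*209) = -(716 - 418) = -1*298 = -298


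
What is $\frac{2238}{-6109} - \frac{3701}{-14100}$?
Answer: $- \frac{8946391}{86136900} \approx -0.10386$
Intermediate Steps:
$\frac{2238}{-6109} - \frac{3701}{-14100} = 2238 \left(- \frac{1}{6109}\right) - - \frac{3701}{14100} = - \frac{2238}{6109} + \frac{3701}{14100} = - \frac{8946391}{86136900}$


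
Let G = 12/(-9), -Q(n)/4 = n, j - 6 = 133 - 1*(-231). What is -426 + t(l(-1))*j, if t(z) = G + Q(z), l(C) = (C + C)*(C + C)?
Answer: -20518/3 ≈ -6839.3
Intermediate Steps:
j = 370 (j = 6 + (133 - 1*(-231)) = 6 + (133 + 231) = 6 + 364 = 370)
Q(n) = -4*n
G = -4/3 (G = 12*(-1/9) = -4/3 ≈ -1.3333)
l(C) = 4*C**2 (l(C) = (2*C)*(2*C) = 4*C**2)
t(z) = -4/3 - 4*z
-426 + t(l(-1))*j = -426 + (-4/3 - 16*(-1)**2)*370 = -426 + (-4/3 - 16)*370 = -426 - 52/3*370 = -426 - 19240/3 = -20518/3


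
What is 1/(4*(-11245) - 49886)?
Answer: -1/94866 ≈ -1.0541e-5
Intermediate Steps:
1/(4*(-11245) - 49886) = 1/(-44980 - 49886) = 1/(-94866) = -1/94866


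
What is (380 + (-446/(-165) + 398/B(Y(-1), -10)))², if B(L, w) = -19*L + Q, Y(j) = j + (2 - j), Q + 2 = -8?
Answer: 27139597081/193600 ≈ 1.4018e+5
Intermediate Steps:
Q = -10 (Q = -2 - 8 = -10)
Y(j) = 2
B(L, w) = -10 - 19*L (B(L, w) = -19*L - 10 = -10 - 19*L)
(380 + (-446/(-165) + 398/B(Y(-1), -10)))² = (380 + (-446/(-165) + 398/(-10 - 19*2)))² = (380 + (-446*(-1/165) + 398/(-10 - 38)))² = (380 + (446/165 + 398/(-48)))² = (380 + (446/165 + 398*(-1/48)))² = (380 + (446/165 - 199/24))² = (380 - 2459/440)² = (164741/440)² = 27139597081/193600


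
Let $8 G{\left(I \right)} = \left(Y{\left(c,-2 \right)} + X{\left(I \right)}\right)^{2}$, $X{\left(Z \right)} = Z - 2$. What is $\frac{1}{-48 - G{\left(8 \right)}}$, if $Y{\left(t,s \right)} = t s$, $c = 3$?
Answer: $- \frac{1}{48} \approx -0.020833$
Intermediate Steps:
$X{\left(Z \right)} = -2 + Z$
$Y{\left(t,s \right)} = s t$
$G{\left(I \right)} = \frac{\left(-8 + I\right)^{2}}{8}$ ($G{\left(I \right)} = \frac{\left(\left(-2\right) 3 + \left(-2 + I\right)\right)^{2}}{8} = \frac{\left(-6 + \left(-2 + I\right)\right)^{2}}{8} = \frac{\left(-8 + I\right)^{2}}{8}$)
$\frac{1}{-48 - G{\left(8 \right)}} = \frac{1}{-48 - \frac{\left(-8 + 8\right)^{2}}{8}} = \frac{1}{-48 - \frac{0^{2}}{8}} = \frac{1}{-48 - \frac{1}{8} \cdot 0} = \frac{1}{-48 - 0} = \frac{1}{-48 + 0} = \frac{1}{-48} = - \frac{1}{48}$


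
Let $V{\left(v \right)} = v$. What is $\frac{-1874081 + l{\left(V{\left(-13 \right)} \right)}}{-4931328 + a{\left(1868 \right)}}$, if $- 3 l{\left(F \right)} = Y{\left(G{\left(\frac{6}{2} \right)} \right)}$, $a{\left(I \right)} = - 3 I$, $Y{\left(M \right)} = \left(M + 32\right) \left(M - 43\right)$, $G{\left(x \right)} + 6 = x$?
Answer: $\frac{802987}{2115828} \approx 0.37951$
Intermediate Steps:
$G{\left(x \right)} = -6 + x$
$Y{\left(M \right)} = \left(-43 + M\right) \left(32 + M\right)$ ($Y{\left(M \right)} = \left(32 + M\right) \left(-43 + M\right) = \left(-43 + M\right) \left(32 + M\right)$)
$l{\left(F \right)} = \frac{1334}{3}$ ($l{\left(F \right)} = - \frac{-1376 + \left(-6 + \frac{6}{2}\right)^{2} - 11 \left(-6 + \frac{6}{2}\right)}{3} = - \frac{-1376 + \left(-6 + 6 \cdot \frac{1}{2}\right)^{2} - 11 \left(-6 + 6 \cdot \frac{1}{2}\right)}{3} = - \frac{-1376 + \left(-6 + 3\right)^{2} - 11 \left(-6 + 3\right)}{3} = - \frac{-1376 + \left(-3\right)^{2} - -33}{3} = - \frac{-1376 + 9 + 33}{3} = \left(- \frac{1}{3}\right) \left(-1334\right) = \frac{1334}{3}$)
$\frac{-1874081 + l{\left(V{\left(-13 \right)} \right)}}{-4931328 + a{\left(1868 \right)}} = \frac{-1874081 + \frac{1334}{3}}{-4931328 - 5604} = - \frac{5620909}{3 \left(-4931328 - 5604\right)} = - \frac{5620909}{3 \left(-4936932\right)} = \left(- \frac{5620909}{3}\right) \left(- \frac{1}{4936932}\right) = \frac{802987}{2115828}$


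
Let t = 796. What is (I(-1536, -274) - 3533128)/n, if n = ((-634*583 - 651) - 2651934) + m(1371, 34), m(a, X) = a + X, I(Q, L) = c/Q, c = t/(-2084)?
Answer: 2827406880569/2417414925312 ≈ 1.1696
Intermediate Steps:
c = -199/521 (c = 796/(-2084) = 796*(-1/2084) = -199/521 ≈ -0.38196)
I(Q, L) = -199/(521*Q)
m(a, X) = X + a
n = -3020802 (n = ((-634*583 - 651) - 2651934) + (34 + 1371) = ((-369622 - 651) - 2651934) + 1405 = (-370273 - 2651934) + 1405 = -3022207 + 1405 = -3020802)
(I(-1536, -274) - 3533128)/n = (-199/521/(-1536) - 3533128)/(-3020802) = (-199/521*(-1/1536) - 3533128)*(-1/3020802) = (199/800256 - 3533128)*(-1/3020802) = -2827406880569/800256*(-1/3020802) = 2827406880569/2417414925312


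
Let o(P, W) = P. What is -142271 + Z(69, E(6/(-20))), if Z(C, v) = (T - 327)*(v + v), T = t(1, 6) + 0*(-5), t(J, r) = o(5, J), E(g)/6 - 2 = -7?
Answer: -122951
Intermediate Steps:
E(g) = -30 (E(g) = 12 + 6*(-7) = 12 - 42 = -30)
t(J, r) = 5
T = 5 (T = 5 + 0*(-5) = 5 + 0 = 5)
Z(C, v) = -644*v (Z(C, v) = (5 - 327)*(v + v) = -644*v)
-142271 + Z(69, E(6/(-20))) = -142271 - 644*(-30) = -142271 + 19320 = -122951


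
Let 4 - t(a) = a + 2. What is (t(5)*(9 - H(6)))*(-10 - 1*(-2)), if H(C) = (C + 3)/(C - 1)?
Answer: 864/5 ≈ 172.80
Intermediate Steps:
t(a) = 2 - a (t(a) = 4 - (a + 2) = 4 - (2 + a) = 4 + (-2 - a) = 2 - a)
H(C) = (3 + C)/(-1 + C)
(t(5)*(9 - H(6)))*(-10 - 1*(-2)) = ((2 - 1*5)*(9 - (3 + 6)/(-1 + 6)))*(-10 - 1*(-2)) = ((2 - 5)*(9 - 9/5))*(-10 + 2) = -3*(9 - 9/5)*(-8) = -3*36/5*(-8) = -108/5*(-8) = 864/5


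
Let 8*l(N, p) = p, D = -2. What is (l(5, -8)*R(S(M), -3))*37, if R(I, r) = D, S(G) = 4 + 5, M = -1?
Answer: 74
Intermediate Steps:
S(G) = 9
R(I, r) = -2
l(N, p) = p/8
(l(5, -8)*R(S(M), -3))*37 = (((1/8)*(-8))*(-2))*37 = -1*(-2)*37 = 2*37 = 74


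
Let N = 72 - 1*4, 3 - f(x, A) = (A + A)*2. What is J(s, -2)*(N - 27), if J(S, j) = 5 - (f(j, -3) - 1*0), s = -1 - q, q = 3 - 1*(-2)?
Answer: -410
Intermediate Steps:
f(x, A) = 3 - 4*A (f(x, A) = 3 - (A + A)*2 = 3 - 2*A*2 = 3 - 4*A)
q = 5 (q = 3 + 2 = 5)
N = 68 (N = 72 - 4 = 68)
s = -6 (s = -1 - 1*5 = -1 - 5 = -6)
J(S, j) = -10 (J(S, j) = 5 - ((3 - 4*(-3)) - 1*0) = 5 - ((3 + 12) + 0) = 5 - (15 + 0) = 5 - 1*15 = 5 - 15 = -10)
J(s, -2)*(N - 27) = -10*(68 - 27) = -10*41 = -410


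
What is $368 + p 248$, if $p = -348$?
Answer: $-85936$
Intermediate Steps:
$368 + p 248 = 368 - 86304 = -85936$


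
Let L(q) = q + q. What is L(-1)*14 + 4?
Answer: -24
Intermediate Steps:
L(q) = 2*q
L(-1)*14 + 4 = (2*(-1))*14 + 4 = -2*14 + 4 = -28 + 4 = -24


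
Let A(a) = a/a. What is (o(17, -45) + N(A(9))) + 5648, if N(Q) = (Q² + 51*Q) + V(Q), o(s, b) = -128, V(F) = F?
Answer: 5573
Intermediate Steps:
A(a) = 1
N(Q) = Q² + 52*Q (N(Q) = (Q² + 51*Q) + Q = Q² + 52*Q)
(o(17, -45) + N(A(9))) + 5648 = (-128 + 1*(52 + 1)) + 5648 = (-128 + 1*53) + 5648 = (-128 + 53) + 5648 = -75 + 5648 = 5573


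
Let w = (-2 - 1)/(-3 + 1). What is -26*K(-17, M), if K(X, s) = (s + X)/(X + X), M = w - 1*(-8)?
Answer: -195/34 ≈ -5.7353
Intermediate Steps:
w = 3/2 (w = -3/(-2) = -3*(-½) = 3/2 ≈ 1.5000)
M = 19/2 (M = 3/2 - 1*(-8) = 3/2 + 8 = 19/2 ≈ 9.5000)
K(X, s) = (X + s)/(2*X) (K(X, s) = (X + s)/((2*X)) = (X + s)*(1/(2*X)) = (X + s)/(2*X))
-26*K(-17, M) = -13*(-17 + 19/2)/(-17) = -13*(-1)*(-15)/(17*2) = -26*15/68 = -195/34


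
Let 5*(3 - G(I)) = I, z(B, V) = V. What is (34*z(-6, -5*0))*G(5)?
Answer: 0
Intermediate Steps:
G(I) = 3 - I/5
(34*z(-6, -5*0))*G(5) = (34*(-5*0))*(3 - ⅕*5) = (34*0)*(3 - 1) = 0*2 = 0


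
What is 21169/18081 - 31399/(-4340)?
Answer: 94228397/11210220 ≈ 8.4056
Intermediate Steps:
21169/18081 - 31399/(-4340) = 21169*(1/18081) - 31399*(-1/4340) = 21169/18081 + 31399/4340 = 94228397/11210220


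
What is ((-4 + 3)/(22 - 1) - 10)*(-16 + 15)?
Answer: 211/21 ≈ 10.048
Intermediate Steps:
((-4 + 3)/(22 - 1) - 10)*(-16 + 15) = (-1/21 - 10)*(-1) = -211/21*(-1) = 211/21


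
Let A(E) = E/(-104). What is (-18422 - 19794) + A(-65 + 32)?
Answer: -3974431/104 ≈ -38216.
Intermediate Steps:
A(E) = -E/104 (A(E) = E*(-1/104) = -E/104)
(-18422 - 19794) + A(-65 + 32) = (-18422 - 19794) - (-65 + 32)/104 = -38216 - 1/104*(-33) = -38216 + 33/104 = -3974431/104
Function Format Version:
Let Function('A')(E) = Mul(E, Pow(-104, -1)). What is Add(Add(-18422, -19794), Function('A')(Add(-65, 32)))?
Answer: Rational(-3974431, 104) ≈ -38216.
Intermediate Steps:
Function('A')(E) = Mul(Rational(-1, 104), E) (Function('A')(E) = Mul(E, Rational(-1, 104)) = Mul(Rational(-1, 104), E))
Add(Add(-18422, -19794), Function('A')(Add(-65, 32))) = Add(Add(-18422, -19794), Mul(Rational(-1, 104), Add(-65, 32))) = Add(-38216, Mul(Rational(-1, 104), -33)) = Add(-38216, Rational(33, 104)) = Rational(-3974431, 104)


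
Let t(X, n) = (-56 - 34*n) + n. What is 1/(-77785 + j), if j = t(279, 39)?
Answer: -1/79128 ≈ -1.2638e-5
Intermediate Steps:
t(X, n) = -56 - 33*n
j = -1343 (j = -56 - 33*39 = -56 - 1287 = -1343)
1/(-77785 + j) = 1/(-77785 - 1343) = 1/(-79128) = -1/79128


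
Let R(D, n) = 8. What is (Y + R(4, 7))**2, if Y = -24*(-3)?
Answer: 6400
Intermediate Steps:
Y = 72
(Y + R(4, 7))**2 = (72 + 8)**2 = 80**2 = 6400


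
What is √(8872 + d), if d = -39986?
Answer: I*√31114 ≈ 176.39*I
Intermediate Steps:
√(8872 + d) = √(8872 - 39986) = √(-31114) = I*√31114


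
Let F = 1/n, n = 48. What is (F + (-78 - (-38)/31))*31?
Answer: -114209/48 ≈ -2379.4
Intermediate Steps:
F = 1/48 ≈ 0.020833
(F + (-78 - (-38)/31))*31 = (1/48 + (-78 - (-38)/31))*31 = (1/48 + (-78 - 1*(-38/31)))*31 = (1/48 + (-78 + 38/31))*31 = (1/48 - 2380/31)*31 = -114209/1488*31 = -114209/48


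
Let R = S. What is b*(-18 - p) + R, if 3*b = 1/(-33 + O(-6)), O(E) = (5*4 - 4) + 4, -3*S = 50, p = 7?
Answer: -625/39 ≈ -16.026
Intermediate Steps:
S = -50/3 (S = -⅓*50 = -50/3 ≈ -16.667)
R = -50/3 ≈ -16.667
O(E) = 20 (O(E) = (20 - 4) + 4 = 16 + 4 = 20)
b = -1/39 (b = 1/(3*(-33 + 20)) = (⅓)/(-13) = (⅓)*(-1/13) = -1/39 ≈ -0.025641)
b*(-18 - p) + R = -(-18 - 1*7)/39 - 50/3 = -(-18 - 7)/39 - 50/3 = -1/39*(-25) - 50/3 = 25/39 - 50/3 = -625/39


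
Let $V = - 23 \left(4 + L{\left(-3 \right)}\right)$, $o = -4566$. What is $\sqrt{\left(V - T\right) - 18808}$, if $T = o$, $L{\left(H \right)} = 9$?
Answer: $i \sqrt{14541} \approx 120.59 i$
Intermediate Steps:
$T = -4566$
$V = -299$ ($V = - 23 \left(4 + 9\right) = \left(-23\right) 13 = -299$)
$\sqrt{\left(V - T\right) - 18808} = \sqrt{\left(-299 - -4566\right) - 18808} = \sqrt{\left(-299 + 4566\right) - 18808} = \sqrt{4267 - 18808} = \sqrt{-14541} = i \sqrt{14541}$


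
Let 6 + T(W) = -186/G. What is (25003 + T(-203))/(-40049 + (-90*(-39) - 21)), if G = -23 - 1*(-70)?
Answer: -1174673/1718320 ≈ -0.68362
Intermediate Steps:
G = 47 (G = -23 + 70 = 47)
T(W) = -468/47 (T(W) = -6 - 186/47 = -468/47)
(25003 + T(-203))/(-40049 + (-90*(-39) - 21)) = (25003 - 468/47)/(-40049 + (-90*(-39) - 21)) = 1174673/(47*(-40049 + (3510 - 21))) = 1174673/(47*(-40049 + 3489)) = (1174673/47)/(-36560) = (1174673/47)*(-1/36560) = -1174673/1718320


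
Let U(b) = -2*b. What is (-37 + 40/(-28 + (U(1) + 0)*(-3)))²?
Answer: 182329/121 ≈ 1506.9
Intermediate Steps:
(-37 + 40/(-28 + (U(1) + 0)*(-3)))² = (-37 + 40/(-28 + (-2*1 + 0)*(-3)))² = (-37 + 40/(-28 + (-2 + 0)*(-3)))² = (-37 + 40/(-28 - 2*(-3)))² = (-37 + 40/(-28 + 6))² = (-37 + 40/(-22))² = (-37 + 40*(-1/22))² = (-37 - 20/11)² = (-427/11)² = 182329/121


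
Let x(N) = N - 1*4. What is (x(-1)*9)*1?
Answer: -45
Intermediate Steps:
x(N) = -4 + N (x(N) = N - 4 = -4 + N)
(x(-1)*9)*1 = ((-4 - 1)*9)*1 = -5*9*1 = -45*1 = -45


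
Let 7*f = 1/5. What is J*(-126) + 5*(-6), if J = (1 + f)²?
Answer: -28578/175 ≈ -163.30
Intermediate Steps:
f = 1/35 (f = (⅐)/5 = (⅐)*(⅕) = 1/35 ≈ 0.028571)
J = 1296/1225 (J = (1 + 1/35)² = (36/35)² = 1296/1225 ≈ 1.0580)
J*(-126) + 5*(-6) = (1296/1225)*(-126) + 5*(-6) = -23328/175 - 30 = -28578/175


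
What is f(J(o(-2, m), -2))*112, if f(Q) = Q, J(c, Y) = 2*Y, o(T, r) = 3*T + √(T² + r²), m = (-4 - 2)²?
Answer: -448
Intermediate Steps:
m = 36 (m = (-6)² = 36)
o(T, r) = √(T² + r²) + 3*T
f(J(o(-2, m), -2))*112 = (2*(-2))*112 = -4*112 = -448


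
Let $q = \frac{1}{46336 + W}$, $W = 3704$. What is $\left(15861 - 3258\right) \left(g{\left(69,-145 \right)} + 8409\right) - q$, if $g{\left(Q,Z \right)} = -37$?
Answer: $\frac{5279836292639}{50040} \approx 1.0551 \cdot 10^{8}$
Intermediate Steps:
$q = \frac{1}{50040}$ ($q = \frac{1}{46336 + 3704} = \frac{1}{50040} \approx 1.9984 \cdot 10^{-5}$)
$\left(15861 - 3258\right) \left(g{\left(69,-145 \right)} + 8409\right) - q = \left(15861 - 3258\right) \left(-37 + 8409\right) - \frac{1}{50040} = 12603 \cdot 8372 - \frac{1}{50040} = 105512316 - \frac{1}{50040} = \frac{5279836292639}{50040}$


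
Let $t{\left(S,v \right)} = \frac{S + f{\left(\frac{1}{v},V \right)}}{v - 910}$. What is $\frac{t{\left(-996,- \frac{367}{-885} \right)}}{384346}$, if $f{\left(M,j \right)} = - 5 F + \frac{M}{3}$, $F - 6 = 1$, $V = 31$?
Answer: $\frac{167301285}{56773431287653} \approx 2.9468 \cdot 10^{-6}$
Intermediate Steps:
$F = 7$ ($F = 6 + 1 = 7$)
$f{\left(M,j \right)} = -35 + \frac{M}{3}$ ($f{\left(M,j \right)} = \left(-5\right) 7 + \frac{M}{3} = -35 + M \frac{1}{3} = -35 + \frac{M}{3}$)
$t{\left(S,v \right)} = \frac{-35 + S + \frac{1}{3 v}}{-910 + v}$ ($t{\left(S,v \right)} = \frac{S - \left(35 - \frac{1}{3 v}\right)}{v - 910} = \frac{-35 + S + \frac{1}{3 v}}{-910 + v}$)
$\frac{t{\left(-996,- \frac{367}{-885} \right)}}{384346} = \frac{\frac{1}{\left(-367\right) \frac{1}{-885}} \frac{1}{-910 - \frac{367}{-885}} \left(\frac{1}{3} + - \frac{367}{-885} \left(-35 - 996\right)\right)}{384346} = \frac{\frac{1}{3} + \left(-367\right) \left(- \frac{1}{885}\right) \left(-1031\right)}{\left(-367\right) \left(- \frac{1}{885}\right) \left(-910 - - \frac{367}{885}\right)} \frac{1}{384346} = \frac{\frac{1}{3} + \frac{367}{885} \left(-1031\right)}{\frac{367}{885} \left(-910 + \frac{367}{885}\right)} \frac{1}{384346} = \frac{885 \left(\frac{1}{3} - \frac{378377}{885}\right)}{367 \left(- \frac{804983}{885}\right)} \frac{1}{384346} = \frac{885}{367} \left(- \frac{885}{804983}\right) \left(- \frac{378082}{885}\right) \frac{1}{384346} = \frac{334602570}{295428761} \cdot \frac{1}{384346} = \frac{167301285}{56773431287653}$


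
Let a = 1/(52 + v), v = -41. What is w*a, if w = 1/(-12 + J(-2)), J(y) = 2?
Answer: -1/110 ≈ -0.0090909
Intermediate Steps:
a = 1/11 (a = 1/(52 - 41) = 1/11 ≈ 0.090909)
w = -⅒ (w = 1/(-12 + 2) = 1/(-10) = -⅒ ≈ -0.10000)
w*a = -⅒*1/11 = -1/110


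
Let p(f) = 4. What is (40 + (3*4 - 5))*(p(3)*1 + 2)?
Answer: 282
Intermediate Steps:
(40 + (3*4 - 5))*(p(3)*1 + 2) = (40 + (3*4 - 5))*(4*1 + 2) = (40 + (12 - 5))*(4 + 2) = (40 + 7)*6 = 47*6 = 282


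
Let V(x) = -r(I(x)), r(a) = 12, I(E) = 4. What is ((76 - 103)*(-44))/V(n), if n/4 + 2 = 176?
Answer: -99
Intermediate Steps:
n = 696 (n = -8 + 4*176 = -8 + 704 = 696)
V(x) = -12 (V(x) = -1*12 = -12)
((76 - 103)*(-44))/V(n) = ((76 - 103)*(-44))/(-12) = -27*(-44)*(-1/12) = 1188*(-1/12) = -99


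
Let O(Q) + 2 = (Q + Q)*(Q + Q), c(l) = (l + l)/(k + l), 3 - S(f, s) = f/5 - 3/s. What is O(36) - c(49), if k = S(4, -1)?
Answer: 1248372/241 ≈ 5180.0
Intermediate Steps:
S(f, s) = 3 + 3/s - f/5 (S(f, s) = 3 - (f/5 - 3/s) = 3 - (-3/s + f/5) = 3 + (3/s - f/5) = 3 + 3/s - f/5)
k = -4/5 (k = 3 + 3/(-1) - 1/5*4 = 3 + 3*(-1) - 4/5 = 3 - 3 - 4/5 = -4/5 ≈ -0.80000)
c(l) = 2*l/(-4/5 + l) (c(l) = (l + l)/(-4/5 + l) = (2*l)/(-4/5 + l) = 2*l/(-4/5 + l))
O(Q) = -2 + 4*Q**2 (O(Q) = -2 + (Q + Q)*(Q + Q) = -2 + (2*Q)*(2*Q) = -2 + 4*Q**2)
O(36) - c(49) = (-2 + 4*36**2) - 10*49/(-4 + 5*49) = (-2 + 4*1296) - 10*49/(-4 + 245) = (-2 + 5184) - 10*49/241 = 5182 - 10*49/241 = 5182 - 1*490/241 = 5182 - 490/241 = 1248372/241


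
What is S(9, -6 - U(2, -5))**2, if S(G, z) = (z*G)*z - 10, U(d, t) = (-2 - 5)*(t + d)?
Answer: 42915601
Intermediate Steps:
U(d, t) = -7*d - 7*t (U(d, t) = -7*(d + t) = -7*d - 7*t)
S(G, z) = -10 + G*z**2 (S(G, z) = (G*z)*z - 10 = G*z**2 - 10 = -10 + G*z**2)
S(9, -6 - U(2, -5))**2 = (-10 + 9*(-6 - (-7*2 - 7*(-5)))**2)**2 = (-10 + 9*(-6 - (-14 + 35))**2)**2 = (-10 + 9*(-6 - 1*21)**2)**2 = (-10 + 9*(-6 - 21)**2)**2 = (-10 + 9*(-27)**2)**2 = (-10 + 9*729)**2 = (-10 + 6561)**2 = 6551**2 = 42915601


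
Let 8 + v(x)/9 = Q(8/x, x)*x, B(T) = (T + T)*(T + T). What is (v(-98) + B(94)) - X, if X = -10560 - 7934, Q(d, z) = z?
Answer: 140202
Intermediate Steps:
B(T) = 4*T**2 (B(T) = (2*T)*(2*T) = 4*T**2)
X = -18494
v(x) = -72 + 9*x**2 (v(x) = -72 + 9*(x*x) = -72 + 9*x**2)
(v(-98) + B(94)) - X = ((-72 + 9*(-98)**2) + 4*94**2) - 1*(-18494) = ((-72 + 9*9604) + 4*8836) + 18494 = ((-72 + 86436) + 35344) + 18494 = (86364 + 35344) + 18494 = 121708 + 18494 = 140202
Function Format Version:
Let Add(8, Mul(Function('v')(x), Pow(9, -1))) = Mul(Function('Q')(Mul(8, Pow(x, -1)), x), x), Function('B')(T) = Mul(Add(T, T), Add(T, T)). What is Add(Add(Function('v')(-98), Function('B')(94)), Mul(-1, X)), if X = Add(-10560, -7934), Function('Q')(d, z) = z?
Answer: 140202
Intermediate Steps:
Function('B')(T) = Mul(4, Pow(T, 2)) (Function('B')(T) = Mul(Mul(2, T), Mul(2, T)) = Mul(4, Pow(T, 2)))
X = -18494
Function('v')(x) = Add(-72, Mul(9, Pow(x, 2))) (Function('v')(x) = Add(-72, Mul(9, Mul(x, x))) = Add(-72, Mul(9, Pow(x, 2))))
Add(Add(Function('v')(-98), Function('B')(94)), Mul(-1, X)) = Add(Add(Add(-72, Mul(9, Pow(-98, 2))), Mul(4, Pow(94, 2))), Mul(-1, -18494)) = Add(Add(Add(-72, Mul(9, 9604)), Mul(4, 8836)), 18494) = Add(Add(Add(-72, 86436), 35344), 18494) = Add(Add(86364, 35344), 18494) = Add(121708, 18494) = 140202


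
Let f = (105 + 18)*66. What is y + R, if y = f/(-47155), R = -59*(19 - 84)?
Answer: 180831307/47155 ≈ 3834.8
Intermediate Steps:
f = 8118 (f = 123*66 = 8118)
R = 3835 (R = -59*(-65) = 3835)
y = -8118/47155 (y = 8118/(-47155) = 8118*(-1/47155) = -8118/47155 ≈ -0.17216)
y + R = -8118/47155 + 3835 = 180831307/47155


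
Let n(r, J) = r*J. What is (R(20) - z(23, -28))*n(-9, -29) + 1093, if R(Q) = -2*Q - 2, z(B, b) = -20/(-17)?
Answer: -172993/17 ≈ -10176.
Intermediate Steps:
z(B, b) = 20/17 (z(B, b) = -20*(-1/17) = 20/17)
n(r, J) = J*r
R(Q) = -2 - 2*Q
(R(20) - z(23, -28))*n(-9, -29) + 1093 = ((-2 - 2*20) - 1*20/17)*(-29*(-9)) + 1093 = ((-2 - 40) - 20/17)*261 + 1093 = (-42 - 20/17)*261 + 1093 = -734/17*261 + 1093 = -191574/17 + 1093 = -172993/17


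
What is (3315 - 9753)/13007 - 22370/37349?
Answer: -531419452/485798443 ≈ -1.0939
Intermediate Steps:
(3315 - 9753)/13007 - 22370/37349 = -6438*1/13007 - 22370*1/37349 = -6438/13007 - 22370/37349 = -531419452/485798443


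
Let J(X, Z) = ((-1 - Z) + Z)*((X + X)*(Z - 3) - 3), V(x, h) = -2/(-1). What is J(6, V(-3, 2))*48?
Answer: 720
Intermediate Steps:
V(x, h) = 2 (V(x, h) = -2*(-1) = 2)
J(X, Z) = 3 - 2*X*(-3 + Z) (J(X, Z) = -((2*X)*(-3 + Z) - 3) = -(2*X*(-3 + Z) - 3) = -(-3 + 2*X*(-3 + Z)) = 3 - 2*X*(-3 + Z))
J(6, V(-3, 2))*48 = (3 + 6*6 - 2*6*2)*48 = (3 + 36 - 24)*48 = 15*48 = 720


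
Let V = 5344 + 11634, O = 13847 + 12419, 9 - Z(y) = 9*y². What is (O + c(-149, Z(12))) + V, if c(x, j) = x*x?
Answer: 65445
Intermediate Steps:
Z(y) = 9 - 9*y²
O = 26266
c(x, j) = x²
V = 16978
(O + c(-149, Z(12))) + V = (26266 + (-149)²) + 16978 = (26266 + 22201) + 16978 = 48467 + 16978 = 65445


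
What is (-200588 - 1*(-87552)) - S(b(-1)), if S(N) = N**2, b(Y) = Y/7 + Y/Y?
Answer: -5538800/49 ≈ -1.1304e+5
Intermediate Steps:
b(Y) = 1 + Y/7 (b(Y) = Y*(1/7) + 1 = Y/7 + 1 = 1 + Y/7)
(-200588 - 1*(-87552)) - S(b(-1)) = (-200588 - 1*(-87552)) - (1 + (1/7)*(-1))**2 = (-200588 + 87552) - (1 - 1/7)**2 = -113036 - (6/7)**2 = -113036 - 1*36/49 = -113036 - 36/49 = -5538800/49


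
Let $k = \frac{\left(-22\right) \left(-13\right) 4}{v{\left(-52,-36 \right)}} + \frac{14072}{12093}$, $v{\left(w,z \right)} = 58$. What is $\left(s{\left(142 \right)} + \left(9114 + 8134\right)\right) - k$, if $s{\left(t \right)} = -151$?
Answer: $\frac{206501425}{12093} \approx 17076.0$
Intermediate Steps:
$k = \frac{252596}{12093}$ ($k = \frac{\left(-22\right) \left(-13\right) 4}{58} + \frac{14072}{12093} = 286 \cdot 4 \cdot \frac{1}{58} + 14072 \cdot \frac{1}{12093} = 1144 \cdot \frac{1}{58} + \frac{14072}{12093} = \frac{572}{29} + \frac{14072}{12093} = \frac{252596}{12093} \approx 20.888$)
$\left(s{\left(142 \right)} + \left(9114 + 8134\right)\right) - k = \left(-151 + \left(9114 + 8134\right)\right) - \frac{252596}{12093} = \left(-151 + 17248\right) - \frac{252596}{12093} = 17097 - \frac{252596}{12093} = \frac{206501425}{12093}$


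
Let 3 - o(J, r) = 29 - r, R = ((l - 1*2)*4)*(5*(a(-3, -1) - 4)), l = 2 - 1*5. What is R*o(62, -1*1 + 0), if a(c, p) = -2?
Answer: -16200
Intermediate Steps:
l = -3 (l = 2 - 5 = -3)
R = 600 (R = ((-3 - 1*2)*4)*(5*(-2 - 4)) = ((-3 - 2)*4)*(5*(-6)) = -5*4*(-30) = -20*(-30) = 600)
o(J, r) = -26 + r (o(J, r) = 3 - (29 - r) = 3 + (-29 + r) = -26 + r)
R*o(62, -1*1 + 0) = 600*(-26 + (-1*1 + 0)) = 600*(-26 + (-1 + 0)) = 600*(-26 - 1) = 600*(-27) = -16200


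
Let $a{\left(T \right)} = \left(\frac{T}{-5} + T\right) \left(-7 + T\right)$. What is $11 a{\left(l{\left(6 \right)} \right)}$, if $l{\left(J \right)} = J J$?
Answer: $\frac{45936}{5} \approx 9187.2$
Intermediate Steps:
$l{\left(J \right)} = J^{2}$
$a{\left(T \right)} = \frac{4 T \left(-7 + T\right)}{5}$ ($a{\left(T \right)} = \left(T \left(- \frac{1}{5}\right) + T\right) \left(-7 + T\right) = \left(- \frac{T}{5} + T\right) \left(-7 + T\right) = \frac{4 T}{5} \left(-7 + T\right) = \frac{4 T \left(-7 + T\right)}{5}$)
$11 a{\left(l{\left(6 \right)} \right)} = 11 \frac{4 \cdot 6^{2} \left(-7 + 6^{2}\right)}{5} = 11 \cdot \frac{4}{5} \cdot 36 \left(-7 + 36\right) = 11 \cdot \frac{4}{5} \cdot 36 \cdot 29 = 11 \cdot \frac{4176}{5} = \frac{45936}{5}$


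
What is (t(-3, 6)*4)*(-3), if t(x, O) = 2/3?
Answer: -8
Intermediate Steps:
t(x, O) = ⅔ (t(x, O) = 2*(⅓) = ⅔)
(t(-3, 6)*4)*(-3) = ((⅔)*4)*(-3) = (8/3)*(-3) = -8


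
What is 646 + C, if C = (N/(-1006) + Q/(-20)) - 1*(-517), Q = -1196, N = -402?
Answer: 3076347/2515 ≈ 1223.2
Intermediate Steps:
C = 1451657/2515 (C = (-402/(-1006) - 1196/(-20)) - 1*(-517) = (-402*(-1/1006) - 1196*(-1/20)) + 517 = (201/503 + 299/5) + 517 = 151402/2515 + 517 = 1451657/2515 ≈ 577.20)
646 + C = 646 + 1451657/2515 = 3076347/2515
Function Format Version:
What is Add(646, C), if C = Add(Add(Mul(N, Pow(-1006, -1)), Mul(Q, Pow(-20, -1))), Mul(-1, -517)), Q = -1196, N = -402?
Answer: Rational(3076347, 2515) ≈ 1223.2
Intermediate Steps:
C = Rational(1451657, 2515) (C = Add(Add(Mul(-402, Pow(-1006, -1)), Mul(-1196, Pow(-20, -1))), Mul(-1, -517)) = Add(Add(Mul(-402, Rational(-1, 1006)), Mul(-1196, Rational(-1, 20))), 517) = Add(Add(Rational(201, 503), Rational(299, 5)), 517) = Add(Rational(151402, 2515), 517) = Rational(1451657, 2515) ≈ 577.20)
Add(646, C) = Add(646, Rational(1451657, 2515)) = Rational(3076347, 2515)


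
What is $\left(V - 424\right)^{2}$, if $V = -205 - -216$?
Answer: $170569$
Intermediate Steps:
$V = 11$ ($V = -205 + 216 = 11$)
$\left(V - 424\right)^{2} = \left(11 - 424\right)^{2} = \left(-413\right)^{2} = 170569$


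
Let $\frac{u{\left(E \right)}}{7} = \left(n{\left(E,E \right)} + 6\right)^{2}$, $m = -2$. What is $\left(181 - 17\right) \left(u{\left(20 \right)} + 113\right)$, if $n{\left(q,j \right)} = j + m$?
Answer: $679780$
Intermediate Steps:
$n{\left(q,j \right)} = -2 + j$ ($n{\left(q,j \right)} = j - 2 = -2 + j$)
$u{\left(E \right)} = 7 \left(4 + E\right)^{2}$ ($u{\left(E \right)} = 7 \left(\left(-2 + E\right) + 6\right)^{2} = 7 \left(4 + E\right)^{2}$)
$\left(181 - 17\right) \left(u{\left(20 \right)} + 113\right) = \left(181 - 17\right) \left(7 \left(4 + 20\right)^{2} + 113\right) = 164 \left(7 \cdot 24^{2} + 113\right) = 164 \left(7 \cdot 576 + 113\right) = 164 \left(4032 + 113\right) = 164 \cdot 4145 = 679780$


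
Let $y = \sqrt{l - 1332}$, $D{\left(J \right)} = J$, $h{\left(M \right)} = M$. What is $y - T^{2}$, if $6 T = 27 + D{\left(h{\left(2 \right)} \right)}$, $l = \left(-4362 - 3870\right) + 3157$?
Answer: $- \frac{841}{36} + i \sqrt{6407} \approx -23.361 + 80.044 i$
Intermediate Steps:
$l = -5075$ ($l = -8232 + 3157 = -5075$)
$T = \frac{29}{6}$ ($T = \frac{27 + 2}{6} = \frac{1}{6} \cdot 29 = \frac{29}{6} \approx 4.8333$)
$y = i \sqrt{6407}$ ($y = \sqrt{-5075 - 1332} = \sqrt{-6407} = i \sqrt{6407} \approx 80.044 i$)
$y - T^{2} = i \sqrt{6407} - \left(\frac{29}{6}\right)^{2} = i \sqrt{6407} - \frac{841}{36} = - \frac{841}{36} + i \sqrt{6407}$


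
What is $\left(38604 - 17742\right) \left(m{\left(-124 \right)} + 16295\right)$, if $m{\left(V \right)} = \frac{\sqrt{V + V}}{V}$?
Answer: $339946290 - \frac{10431 i \sqrt{62}}{31} \approx 3.3995 \cdot 10^{8} - 2649.5 i$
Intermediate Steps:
$m{\left(V \right)} = \frac{\sqrt{2}}{\sqrt{V}}$ ($m{\left(V \right)} = \frac{\sqrt{2 V}}{V} = \frac{\sqrt{2} \sqrt{V}}{V} = \frac{\sqrt{2}}{\sqrt{V}}$)
$\left(38604 - 17742\right) \left(m{\left(-124 \right)} + 16295\right) = \left(38604 - 17742\right) \left(\frac{\sqrt{2}}{2 i \sqrt{31}} + 16295\right) = 20862 \left(\sqrt{2} \left(- \frac{i \sqrt{31}}{62}\right) + 16295\right) = 20862 \left(- \frac{i \sqrt{62}}{62} + 16295\right) = 20862 \left(16295 - \frac{i \sqrt{62}}{62}\right) = 339946290 - \frac{10431 i \sqrt{62}}{31}$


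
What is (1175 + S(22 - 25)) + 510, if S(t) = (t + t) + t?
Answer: 1676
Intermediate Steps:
S(t) = 3*t (S(t) = 2*t + t = 3*t)
(1175 + S(22 - 25)) + 510 = (1175 + 3*(22 - 25)) + 510 = (1175 + 3*(-3)) + 510 = (1175 - 9) + 510 = 1166 + 510 = 1676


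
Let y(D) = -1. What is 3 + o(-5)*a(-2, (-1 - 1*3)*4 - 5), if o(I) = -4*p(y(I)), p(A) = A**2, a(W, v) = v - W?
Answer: 79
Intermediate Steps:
o(I) = -4 (o(I) = -4*(-1)**2 = -4*1 = -4)
3 + o(-5)*a(-2, (-1 - 1*3)*4 - 5) = 3 - 4*(((-1 - 1*3)*4 - 5) - 1*(-2)) = 3 - 4*(((-1 - 3)*4 - 5) + 2) = 3 - 4*((-4*4 - 5) + 2) = 3 - 4*((-16 - 5) + 2) = 3 - 4*(-21 + 2) = 3 - 4*(-19) = 3 + 76 = 79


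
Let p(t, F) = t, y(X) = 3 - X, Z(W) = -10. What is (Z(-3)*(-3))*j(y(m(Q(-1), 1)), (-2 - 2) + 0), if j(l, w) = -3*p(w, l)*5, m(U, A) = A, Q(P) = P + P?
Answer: 1800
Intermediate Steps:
Q(P) = 2*P
j(l, w) = -15*w (j(l, w) = -3*w*5 = -15*w)
(Z(-3)*(-3))*j(y(m(Q(-1), 1)), (-2 - 2) + 0) = (-10*(-3))*(-15*((-2 - 2) + 0)) = 30*(-15*(-4 + 0)) = 30*(-15*(-4)) = 30*60 = 1800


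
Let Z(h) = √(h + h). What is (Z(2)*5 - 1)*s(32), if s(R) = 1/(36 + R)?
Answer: 9/68 ≈ 0.13235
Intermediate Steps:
Z(h) = √2*√h (Z(h) = √(2*h) = √2*√h)
(Z(2)*5 - 1)*s(32) = ((√2*√2)*5 - 1)/(36 + 32) = (2*5 - 1)/68 = (10 - 1)*(1/68) = 9*(1/68) = 9/68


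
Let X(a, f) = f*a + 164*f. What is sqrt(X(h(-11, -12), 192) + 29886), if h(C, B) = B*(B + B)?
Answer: sqrt(116670) ≈ 341.57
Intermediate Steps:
h(C, B) = 2*B**2 (h(C, B) = B*(2*B) = 2*B**2)
X(a, f) = 164*f + a*f (X(a, f) = a*f + 164*f = 164*f + a*f)
sqrt(X(h(-11, -12), 192) + 29886) = sqrt(192*(164 + 2*(-12)**2) + 29886) = sqrt(192*(164 + 2*144) + 29886) = sqrt(192*(164 + 288) + 29886) = sqrt(192*452 + 29886) = sqrt(86784 + 29886) = sqrt(116670)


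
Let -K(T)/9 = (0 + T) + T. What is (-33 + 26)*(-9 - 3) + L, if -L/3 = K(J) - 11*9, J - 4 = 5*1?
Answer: 867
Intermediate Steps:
J = 9 (J = 4 + 5*1 = 4 + 5 = 9)
K(T) = -18*T (K(T) = -9*((0 + T) + T) = -9*(T + T) = -18*T)
L = 783 (L = -3*(-18*9 - 11*9) = -3*(-162 - 99) = -3*(-261) = 783)
(-33 + 26)*(-9 - 3) + L = (-33 + 26)*(-9 - 3) + 783 = -7*(-12) + 783 = 84 + 783 = 867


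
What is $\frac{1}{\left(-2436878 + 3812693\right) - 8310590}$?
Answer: $- \frac{1}{6934775} \approx -1.442 \cdot 10^{-7}$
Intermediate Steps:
$\frac{1}{\left(-2436878 + 3812693\right) - 8310590} = \frac{1}{1375815 - 8310590} = \frac{1}{-6934775} = - \frac{1}{6934775}$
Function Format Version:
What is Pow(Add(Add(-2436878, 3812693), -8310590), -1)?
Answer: Rational(-1, 6934775) ≈ -1.4420e-7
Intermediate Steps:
Pow(Add(Add(-2436878, 3812693), -8310590), -1) = Pow(Add(1375815, -8310590), -1) = Pow(-6934775, -1) = Rational(-1, 6934775)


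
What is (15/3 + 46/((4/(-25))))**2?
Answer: 319225/4 ≈ 79806.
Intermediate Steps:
(15/3 + 46/((4/(-25))))**2 = (15*(1/3) + 46/((4*(-1/25))))**2 = (5 + 46/(-4/25))**2 = (5 + 46*(-25/4))**2 = (5 - 575/2)**2 = (-565/2)**2 = 319225/4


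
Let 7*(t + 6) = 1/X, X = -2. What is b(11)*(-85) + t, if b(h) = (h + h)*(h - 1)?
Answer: -261885/14 ≈ -18706.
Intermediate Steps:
b(h) = 2*h*(-1 + h) (b(h) = (2*h)*(-1 + h) = 2*h*(-1 + h))
t = -85/14 (t = -6 + (1/7)/(-2) = -6 + (1/7)*(-1/2) = -6 - 1/14 = -85/14 ≈ -6.0714)
b(11)*(-85) + t = (2*11*(-1 + 11))*(-85) - 85/14 = (2*11*10)*(-85) - 85/14 = 220*(-85) - 85/14 = -18700 - 85/14 = -261885/14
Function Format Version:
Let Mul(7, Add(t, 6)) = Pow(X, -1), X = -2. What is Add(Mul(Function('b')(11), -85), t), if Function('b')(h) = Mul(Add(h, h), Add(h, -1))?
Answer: Rational(-261885, 14) ≈ -18706.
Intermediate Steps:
Function('b')(h) = Mul(2, h, Add(-1, h)) (Function('b')(h) = Mul(Mul(2, h), Add(-1, h)) = Mul(2, h, Add(-1, h)))
t = Rational(-85, 14) (t = Add(-6, Mul(Rational(1, 7), Pow(-2, -1))) = Add(-6, Mul(Rational(1, 7), Rational(-1, 2))) = Add(-6, Rational(-1, 14)) = Rational(-85, 14) ≈ -6.0714)
Add(Mul(Function('b')(11), -85), t) = Add(Mul(Mul(2, 11, Add(-1, 11)), -85), Rational(-85, 14)) = Add(Mul(Mul(2, 11, 10), -85), Rational(-85, 14)) = Add(Mul(220, -85), Rational(-85, 14)) = Add(-18700, Rational(-85, 14)) = Rational(-261885, 14)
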